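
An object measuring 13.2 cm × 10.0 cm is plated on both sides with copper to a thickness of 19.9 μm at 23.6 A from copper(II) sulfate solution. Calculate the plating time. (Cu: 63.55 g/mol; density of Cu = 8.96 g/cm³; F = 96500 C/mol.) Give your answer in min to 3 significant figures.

10.1 min

Plated area = 2 × 13.2 × 10.0 = 264.0 cm²
Volume = 264.0 × 19.9×10⁻⁴ cm = 0.5254 cm³
m(Cu) = 0.5254 × 8.96 = 4.708 g
n(Cu) = 4.708 / 63.55 = 0.07408 mol; n(e⁻) = 2 × 0.07408 = 0.1482 mol
Q = 0.1482 × 96500 = 14300 C
t = 14300 / 23.6 = 605.9 s = 10.1 min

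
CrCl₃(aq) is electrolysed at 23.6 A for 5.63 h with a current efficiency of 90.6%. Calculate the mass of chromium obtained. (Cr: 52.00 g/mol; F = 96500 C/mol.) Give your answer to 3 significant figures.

Q = 23.6 × 20268 = 4.783×10^5 C
n(e⁻) = 4.783×10^5 / 96500 = 4.956 mol
Cr³⁺ + 3e⁻ → Cr, so theoretical m(Cr) = 1.652 × 52.00 = 85.90 g
Actual mass = 90.6% × 85.90 = 77.8 g

77.8 g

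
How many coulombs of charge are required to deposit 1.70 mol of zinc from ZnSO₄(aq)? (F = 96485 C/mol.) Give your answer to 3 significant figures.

Zn²⁺ + 2e⁻ → Zn, so n(e⁻) = 2 × 1.70 = 3.400 mol
Q = 3.400 × 96485 = 3.280×10^5 C

3.28×10^5 C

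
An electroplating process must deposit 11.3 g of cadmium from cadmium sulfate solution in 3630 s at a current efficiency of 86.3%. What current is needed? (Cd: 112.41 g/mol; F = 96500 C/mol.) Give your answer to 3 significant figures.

n(Cd) = 11.3 / 112.41 = 0.1005 mol
Cd²⁺ + 2e⁻ → Cd, so n(e⁻) = 2 × 0.1005 = 0.2010 mol
Q = 0.2010 × 96500 / 0.863 = 22480 C
I = Q / t = 22480 / 3630 s = 6.19 A

6.19 A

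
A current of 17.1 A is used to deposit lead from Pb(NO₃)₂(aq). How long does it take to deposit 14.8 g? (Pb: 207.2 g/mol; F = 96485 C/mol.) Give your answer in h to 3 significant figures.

0.224 h

n(Pb) = 14.8 / 207.2 = 0.07143 mol
Pb²⁺ + 2e⁻ → Pb, so n(e⁻) = 2 × 0.07143 = 0.1429 mol
Q = 0.1429 × 96485 = 13790 C
t = Q / I = 13790 / 17.1 = 806.4 s = 0.224 h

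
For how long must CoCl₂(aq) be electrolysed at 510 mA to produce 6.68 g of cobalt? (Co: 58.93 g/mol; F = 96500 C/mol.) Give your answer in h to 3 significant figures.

n(Co) = 6.68 / 58.93 = 0.1134 mol
Co²⁺ + 2e⁻ → Co, so n(e⁻) = 2 × 0.1134 = 0.2268 mol
Q = 0.2268 × 96500 = 21890 C
t = Q / I = 21890 / 0.510 = 42920 s = 11.9 h

11.9 h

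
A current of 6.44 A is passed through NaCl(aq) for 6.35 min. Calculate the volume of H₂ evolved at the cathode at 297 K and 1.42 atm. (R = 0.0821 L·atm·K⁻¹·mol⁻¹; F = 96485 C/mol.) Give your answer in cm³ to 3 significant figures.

218 cm³

Charge passed = 6.44 × 381 = 2454 C
n(e⁻) = Q/F = 2454/96485 = 0.02543 mol
2H⁺ + 2e⁻ → H₂, so n(H₂) = 0.02543 / 2 = 0.01272 mol
V = nRT/P = 0.01272 × 0.0821 × 297 / 1.42 = 0.2184 L
= 218 cm³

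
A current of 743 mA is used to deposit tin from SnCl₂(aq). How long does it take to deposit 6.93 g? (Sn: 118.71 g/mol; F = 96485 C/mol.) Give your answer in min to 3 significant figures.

253 min

n(Sn) = 6.93 / 118.71 = 0.05838 mol
Sn²⁺ + 2e⁻ → Sn, so n(e⁻) = 2 × 0.05838 = 0.1168 mol
Q = 0.1168 × 96485 = 11270 C
t = Q / I = 11270 / 0.743 = 15170 s = 253 min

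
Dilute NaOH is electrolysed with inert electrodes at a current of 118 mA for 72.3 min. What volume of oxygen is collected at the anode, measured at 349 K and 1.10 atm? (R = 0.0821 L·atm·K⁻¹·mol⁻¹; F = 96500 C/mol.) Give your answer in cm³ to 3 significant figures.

34.5 cm³

Q = 0.118 A × 4338 s = 511.9 C
Moles of electrons = 511.9 / 96500 = 0.005305 mol
2H₂O → O₂ + 4H⁺ + 4e⁻, so n(O₂) = 0.005305 / 4 = 0.001326 mol
V = nRT/P = 0.001326 × 0.0821 × 349 / 1.10 = 0.03454 L
= 34.5 cm³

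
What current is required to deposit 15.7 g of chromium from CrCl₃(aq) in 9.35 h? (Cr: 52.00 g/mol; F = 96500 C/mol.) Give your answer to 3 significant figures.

n(Cr) = 15.7 / 52.00 = 0.3019 mol
Cr³⁺ + 3e⁻ → Cr, so n(e⁻) = 3 × 0.3019 = 0.9057 mol
Q = 0.9057 × 96500 = 87400 C
I = Q / t = 87400 / 33660 s = 2.60 A

2.60 A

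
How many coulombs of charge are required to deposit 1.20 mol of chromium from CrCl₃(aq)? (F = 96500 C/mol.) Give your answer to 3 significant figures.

3.47×10^5 C

Cr³⁺ + 3e⁻ → Cr, so n(e⁻) = 3 × 1.20 = 3.600 mol
Q = 3.600 × 96500 = 3.474×10^5 C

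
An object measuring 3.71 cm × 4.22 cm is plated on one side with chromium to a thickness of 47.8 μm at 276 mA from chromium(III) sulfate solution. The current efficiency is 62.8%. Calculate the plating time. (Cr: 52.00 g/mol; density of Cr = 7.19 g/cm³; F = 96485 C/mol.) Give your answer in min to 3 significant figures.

Plated area = 3.71 × 4.22 = 15.66 cm²
Volume = 15.66 × 47.8×10⁻⁴ cm = 0.07485 cm³
m(Cr) = 0.07485 × 7.19 = 0.5382 g
n(Cr) = 0.5382 / 52.00 = 0.01035 mol; n(e⁻) = 3 × 0.01035 = 0.03105 mol
Q = 0.03105 × 96485 / 0.628 = 4770 C
t = 4770 / 0.276 = 17280 s = 288 min

288 min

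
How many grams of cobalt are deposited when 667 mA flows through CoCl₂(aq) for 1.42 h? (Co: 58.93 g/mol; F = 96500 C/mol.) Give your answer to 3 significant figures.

Charge passed = 0.667 × 5112 = 3410 C
n(e⁻) = Q/F = 3410/96500 = 0.03534 mol
Co²⁺ + 2e⁻ → Co, so n(Co) = 0.03534 / 2 = 0.01767 mol
m = 0.01767 × 58.93 = 1.04 g

1.04 g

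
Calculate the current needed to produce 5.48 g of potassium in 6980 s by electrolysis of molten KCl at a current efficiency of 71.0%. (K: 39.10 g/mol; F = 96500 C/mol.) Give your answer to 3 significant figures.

n(K) = 5.48 / 39.10 = 0.1402 mol
K⁺ + e⁻ → K, so n(e⁻) = 0.1402 mol
Q = 0.1402 × 96500 / 0.710 = 19060 C
I = Q / t = 19060 / 6980 s = 2.73 A

2.73 A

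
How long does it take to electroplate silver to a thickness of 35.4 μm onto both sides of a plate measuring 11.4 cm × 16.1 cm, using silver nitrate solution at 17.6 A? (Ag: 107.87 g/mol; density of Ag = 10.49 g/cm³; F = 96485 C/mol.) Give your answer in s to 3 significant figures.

Plated area = 2 × 11.4 × 16.1 = 367.1 cm²
Volume = 367.1 × 35.4×10⁻⁴ cm = 1.300 cm³
m(Ag) = 1.300 × 10.49 = 13.64 g
n(Ag) = 13.64 / 107.87 = 0.1264 mol; n(e⁻) = 0.1264 mol
Q = 0.1264 × 96485 = 12200 C
t = 12200 / 17.6 = 693.2 s

693 s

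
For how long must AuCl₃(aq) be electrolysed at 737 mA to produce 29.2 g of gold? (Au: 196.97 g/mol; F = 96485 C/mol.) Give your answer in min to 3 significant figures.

n(Au) = 29.2 / 196.97 = 0.1482 mol
Au³⁺ + 3e⁻ → Au, so n(e⁻) = 3 × 0.1482 = 0.4446 mol
Q = 0.4446 × 96485 = 42900 C
t = Q / I = 42900 / 0.737 = 58210 s = 970 min

970 min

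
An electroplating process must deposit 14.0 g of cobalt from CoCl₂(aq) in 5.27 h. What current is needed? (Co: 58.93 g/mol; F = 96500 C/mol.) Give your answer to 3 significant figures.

2.42 A

n(Co) = 14.0 / 58.93 = 0.2376 mol
Co²⁺ + 2e⁻ → Co, so n(e⁻) = 2 × 0.2376 = 0.4752 mol
Q = 0.4752 × 96500 = 45860 C
I = Q / t = 45860 / 18972 s = 2.42 A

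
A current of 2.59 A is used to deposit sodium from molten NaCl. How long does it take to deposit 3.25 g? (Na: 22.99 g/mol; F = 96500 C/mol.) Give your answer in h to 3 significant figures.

1.46 h

n(Na) = 3.25 / 22.99 = 0.1414 mol
Na⁺ + e⁻ → Na, so n(e⁻) = 0.1414 mol
Q = 0.1414 × 96500 = 13650 C
t = Q / I = 13650 / 2.59 = 5270 s = 1.46 h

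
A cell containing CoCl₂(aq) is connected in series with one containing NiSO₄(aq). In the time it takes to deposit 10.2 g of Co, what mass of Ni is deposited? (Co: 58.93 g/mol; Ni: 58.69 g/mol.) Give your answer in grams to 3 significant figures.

n(Co) = 10.2 / 58.93 = 0.1731 mol
Co²⁺ + 2e⁻ → Co, so n(e⁻) = 2 × 0.1731 = 0.3462 mol
The cells are in series, so the same charge (and hence the same n(e⁻) = 0.3462 mol) passes through both.
Ni²⁺ + 2e⁻ → Ni, so n(Ni) = 0.3462 / 2 = 0.1731 mol
m(Ni) = 0.1731 × 58.69 = 10.2 g

10.2 g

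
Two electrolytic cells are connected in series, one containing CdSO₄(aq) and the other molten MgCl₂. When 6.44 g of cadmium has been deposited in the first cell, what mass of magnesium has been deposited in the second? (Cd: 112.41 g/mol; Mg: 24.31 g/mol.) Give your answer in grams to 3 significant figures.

1.39 g

n(Cd) = 6.44 / 112.41 = 0.05729 mol
Cd²⁺ + 2e⁻ → Cd, so n(e⁻) = 2 × 0.05729 = 0.1146 mol
Since the cells are in series, n(e⁻) in the Mg cell is also 0.1146 mol.
Mg²⁺ + 2e⁻ → Mg, so n(Mg) = 0.1146 / 2 = 0.05730 mol
m(Mg) = 0.05730 × 24.31 = 1.39 g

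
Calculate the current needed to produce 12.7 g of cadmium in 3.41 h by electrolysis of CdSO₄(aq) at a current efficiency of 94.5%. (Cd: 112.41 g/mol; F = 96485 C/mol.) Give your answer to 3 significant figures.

n(Cd) = 12.7 / 112.41 = 0.1130 mol
Cd²⁺ + 2e⁻ → Cd, so n(e⁻) = 2 × 0.1130 = 0.2260 mol
Q = 0.2260 × 96485 / 0.945 = 23070 C
I = Q / t = 23070 / 12276 s = 1.88 A

1.88 A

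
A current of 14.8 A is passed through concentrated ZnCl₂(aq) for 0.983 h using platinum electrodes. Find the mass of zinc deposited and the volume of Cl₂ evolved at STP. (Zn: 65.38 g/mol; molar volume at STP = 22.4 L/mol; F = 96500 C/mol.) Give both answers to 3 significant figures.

Q = 14.8 × 3538.8 = 52370 C; n(e⁻) = 52370 / 96500 = 0.5427 mol
Cathode: Zn²⁺ + 2e⁻ → Zn → n(Zn) = 0.5427/2 = 0.2714 mol → 17.7 g
Anode: 2Cl⁻ → Cl₂ + 2e⁻ → n(Cl₂) = 0.5427/2 = 0.2714 mol → 6.08 L

17.7 g Zn; 6.08 L Cl₂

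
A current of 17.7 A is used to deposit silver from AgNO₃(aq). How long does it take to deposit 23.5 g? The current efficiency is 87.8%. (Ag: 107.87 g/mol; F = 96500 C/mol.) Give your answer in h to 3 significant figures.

n(Ag) = 23.5 / 107.87 = 0.2179 mol
Ag⁺ + e⁻ → Ag, so n(e⁻) = 0.2179 mol
Q = 0.2179 × 96500 / 0.878 = 23950 C
t = Q / I = 23950 / 17.7 = 1353 s = 0.376 h

0.376 h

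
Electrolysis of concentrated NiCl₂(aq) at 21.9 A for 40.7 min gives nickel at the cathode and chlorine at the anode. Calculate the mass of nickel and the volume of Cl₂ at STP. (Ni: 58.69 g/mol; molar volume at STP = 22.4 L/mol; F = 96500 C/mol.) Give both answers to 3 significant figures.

Q = 21.9 × 2442 = 53480 C; n(e⁻) = 53480 / 96500 = 0.5542 mol
Cathode: Ni²⁺ + 2e⁻ → Ni → n(Ni) = 0.5542/2 = 0.2771 mol → 16.3 g
Anode: 2Cl⁻ → Cl₂ + 2e⁻ → n(Cl₂) = 0.5542/2 = 0.2771 mol → 6.21 L

16.3 g Ni; 6.21 L Cl₂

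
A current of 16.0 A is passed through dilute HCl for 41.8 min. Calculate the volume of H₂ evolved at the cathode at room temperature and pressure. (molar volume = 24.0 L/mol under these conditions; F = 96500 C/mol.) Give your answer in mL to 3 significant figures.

Charge passed = 16.0 × 2508 = 40130 C
Moles of electrons = 40130 / 96500 = 0.4159 mol
2H⁺ + 2e⁻ → H₂, so n(H₂) = 0.4159 / 2 = 0.2080 mol
V = 0.2080 × 24.0 = 4.992 L
= 4990 mL

4990 mL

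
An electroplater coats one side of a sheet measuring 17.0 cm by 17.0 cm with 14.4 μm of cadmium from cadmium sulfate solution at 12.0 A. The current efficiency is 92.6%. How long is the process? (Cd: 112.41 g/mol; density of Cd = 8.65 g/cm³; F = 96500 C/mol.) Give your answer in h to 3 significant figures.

0.155 h

Plated area = 17.0 × 17.0 = 289.0 cm²
Volume = 289.0 × 14.4×10⁻⁴ cm = 0.4162 cm³
m(Cd) = 0.4162 × 8.65 = 3.600 g
n(Cd) = 3.600 / 112.41 = 0.03203 mol; n(e⁻) = 2 × 0.03203 = 0.06406 mol
Q = 0.06406 × 96500 / 0.926 = 6676 C
t = 6676 / 12.0 = 556.3 s = 0.155 h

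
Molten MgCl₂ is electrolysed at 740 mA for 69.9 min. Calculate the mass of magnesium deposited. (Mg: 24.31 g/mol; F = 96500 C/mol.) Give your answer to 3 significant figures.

0.391 g

Q = It = 0.740 × 4194 = 3104 C
Moles of electrons = 3104 / 96500 = 0.03217 mol
Mg²⁺ + 2e⁻ → Mg, so n(Mg) = 0.03217 / 2 = 0.01609 mol
m = 0.01609 × 24.31 = 0.391 g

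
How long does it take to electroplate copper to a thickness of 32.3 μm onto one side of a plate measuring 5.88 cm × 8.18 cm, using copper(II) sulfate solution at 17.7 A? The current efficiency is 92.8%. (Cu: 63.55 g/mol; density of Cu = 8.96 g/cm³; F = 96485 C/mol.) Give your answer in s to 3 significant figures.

257 s

Plated area = 5.88 × 8.18 = 48.10 cm²
Volume = 48.10 × 32.3×10⁻⁴ cm = 0.1554 cm³
m(Cu) = 0.1554 × 8.96 = 1.392 g
n(Cu) = 1.392 / 63.55 = 0.02190 mol; n(e⁻) = 2 × 0.02190 = 0.04380 mol
Q = 0.04380 × 96485 / 0.928 = 4554 C
t = 4554 / 17.7 = 257.3 s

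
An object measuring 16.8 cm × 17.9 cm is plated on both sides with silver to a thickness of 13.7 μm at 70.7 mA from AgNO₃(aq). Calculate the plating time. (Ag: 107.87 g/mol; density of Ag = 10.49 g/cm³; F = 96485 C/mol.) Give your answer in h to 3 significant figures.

Plated area = 2 × 16.8 × 17.9 = 601.4 cm²
Volume = 601.4 × 13.7×10⁻⁴ cm = 0.8239 cm³
m(Ag) = 0.8239 × 10.49 = 8.643 g
n(Ag) = 8.643 / 107.87 = 0.08012 mol; n(e⁻) = 0.08012 mol
Q = 0.08012 × 96485 = 7730 C
t = 7730 / 0.0707 = 1.093×10^5 s = 30.4 h

30.4 h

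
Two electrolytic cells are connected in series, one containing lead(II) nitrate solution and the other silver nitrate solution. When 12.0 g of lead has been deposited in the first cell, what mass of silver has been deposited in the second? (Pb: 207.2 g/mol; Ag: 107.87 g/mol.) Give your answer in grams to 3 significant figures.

n(Pb) = 12.0 / 207.2 = 0.05792 mol
Pb²⁺ + 2e⁻ → Pb, so n(e⁻) = 2 × 0.05792 = 0.1158 mol
In series, the same 0.1158 mol of electrons flows through the second cell.
Ag⁺ + e⁻ → Ag, so n(Ag) = 0.1158 mol
m(Ag) = 0.1158 × 107.87 = 12.5 g

12.5 g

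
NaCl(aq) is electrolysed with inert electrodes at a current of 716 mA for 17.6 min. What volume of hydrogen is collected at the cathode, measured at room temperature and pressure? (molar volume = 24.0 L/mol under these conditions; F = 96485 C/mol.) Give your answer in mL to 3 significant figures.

94.0 mL

Q = It = 0.716 × 1056 = 756.1 C
n(e⁻) = Q/F = 756.1/96485 = 0.007836 mol
2H⁺ + 2e⁻ → H₂, so n(H₂) = 0.007836 / 2 = 0.003918 mol
V = 0.003918 × 24.0 = 0.09403 L
= 94.0 mL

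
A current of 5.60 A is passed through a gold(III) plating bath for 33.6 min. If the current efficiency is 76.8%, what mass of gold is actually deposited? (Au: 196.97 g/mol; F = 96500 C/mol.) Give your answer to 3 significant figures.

Q = 5.60 × 2016 = 11290 C
n(e⁻) = 11290 / 96500 = 0.1170 mol
Au³⁺ + 3e⁻ → Au, so theoretical m(Au) = 0.03900 × 196.97 = 7.682 g
Actual mass = 76.8% × 7.682 = 5.90 g

5.90 g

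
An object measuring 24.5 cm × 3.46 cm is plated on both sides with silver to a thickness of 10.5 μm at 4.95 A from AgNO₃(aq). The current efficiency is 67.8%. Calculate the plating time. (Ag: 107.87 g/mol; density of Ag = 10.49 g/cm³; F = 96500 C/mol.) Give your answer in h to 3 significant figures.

Plated area = 2 × 24.5 × 3.46 = 169.5 cm²
Volume = 169.5 × 10.5×10⁻⁴ cm = 0.1780 cm³
m(Ag) = 0.1780 × 10.49 = 1.867 g
n(Ag) = 1.867 / 107.87 = 0.01731 mol; n(e⁻) = 0.01731 mol
Q = 0.01731 × 96500 / 0.678 = 2464 C
t = 2464 / 4.95 = 497.8 s = 0.138 h

0.138 h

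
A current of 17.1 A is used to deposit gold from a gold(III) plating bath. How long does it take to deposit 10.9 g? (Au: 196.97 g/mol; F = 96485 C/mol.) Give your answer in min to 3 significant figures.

n(Au) = 10.9 / 196.97 = 0.05534 mol
Au³⁺ + 3e⁻ → Au, so n(e⁻) = 3 × 0.05534 = 0.1660 mol
Q = 0.1660 × 96485 = 16020 C
t = Q / I = 16020 / 17.1 = 936.8 s = 15.6 min

15.6 min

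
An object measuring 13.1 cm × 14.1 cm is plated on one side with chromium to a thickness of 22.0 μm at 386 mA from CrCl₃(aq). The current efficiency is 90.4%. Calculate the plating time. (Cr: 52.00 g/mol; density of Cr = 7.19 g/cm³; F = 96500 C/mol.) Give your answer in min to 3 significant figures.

Plated area = 13.1 × 14.1 = 184.7 cm²
Volume = 184.7 × 22.0×10⁻⁴ cm = 0.4063 cm³
m(Cr) = 0.4063 × 7.19 = 2.921 g
n(Cr) = 2.921 / 52.00 = 0.05617 mol; n(e⁻) = 3 × 0.05617 = 0.1685 mol
Q = 0.1685 × 96500 / 0.904 = 17990 C
t = 17990 / 0.386 = 46610 s = 777 min

777 min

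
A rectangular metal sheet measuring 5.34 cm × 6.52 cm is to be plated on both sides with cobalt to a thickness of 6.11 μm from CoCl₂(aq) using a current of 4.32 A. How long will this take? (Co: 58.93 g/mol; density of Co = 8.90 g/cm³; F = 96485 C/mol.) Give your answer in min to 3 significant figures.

Plated area = 2 × 5.34 × 6.52 = 69.63 cm²
Volume = 69.63 × 6.11×10⁻⁴ cm = 0.04254 cm³
m(Co) = 0.04254 × 8.90 = 0.3786 g
n(Co) = 0.3786 / 58.93 = 0.006425 mol; n(e⁻) = 2 × 0.006425 = 0.01285 mol
Q = 0.01285 × 96485 = 1240 C
t = 1240 / 4.32 = 287.0 s = 4.78 min

4.78 min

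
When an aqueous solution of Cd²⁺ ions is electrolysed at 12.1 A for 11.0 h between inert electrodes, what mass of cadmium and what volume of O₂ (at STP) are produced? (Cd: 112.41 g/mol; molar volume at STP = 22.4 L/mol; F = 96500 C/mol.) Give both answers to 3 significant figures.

Q = 12.1 × 39600 = 4.792×10^5 C; n(e⁻) = 4.792×10^5 / 96500 = 4.966 mol
Cathode: Cd²⁺ + 2e⁻ → Cd → n(Cd) = 4.966/2 = 2.483 mol → 279 g
Anode: 2H₂O → O₂ + 4H⁺ + 4e⁻ → n(O₂) = 4.966/4 = 1.242 mol → 27.8 L

279 g Cd; 27.8 L O₂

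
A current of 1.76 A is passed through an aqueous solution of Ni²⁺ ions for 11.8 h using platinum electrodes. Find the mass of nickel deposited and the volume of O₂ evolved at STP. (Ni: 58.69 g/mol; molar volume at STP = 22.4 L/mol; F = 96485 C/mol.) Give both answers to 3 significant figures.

22.7 g Ni; 4.34 L O₂

Q = 1.76 × 42480 = 74760 C; n(e⁻) = 74760 / 96485 = 0.7748 mol
Cathode: Ni²⁺ + 2e⁻ → Ni → n(Ni) = 0.7748/2 = 0.3874 mol → 22.7 g
Anode: 2H₂O → O₂ + 4H⁺ + 4e⁻ → n(O₂) = 0.7748/4 = 0.1937 mol → 4.34 L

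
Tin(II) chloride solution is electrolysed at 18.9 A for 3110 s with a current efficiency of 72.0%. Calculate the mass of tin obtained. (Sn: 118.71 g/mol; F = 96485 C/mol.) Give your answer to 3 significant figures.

26.0 g

Q = 18.9 × 3110 = 58780 C
n(e⁻) = 58780 / 96485 = 0.6092 mol
Sn²⁺ + 2e⁻ → Sn, so theoretical m(Sn) = 0.3046 × 118.71 = 36.16 g
Actual mass = 72.0% × 36.16 = 26.0 g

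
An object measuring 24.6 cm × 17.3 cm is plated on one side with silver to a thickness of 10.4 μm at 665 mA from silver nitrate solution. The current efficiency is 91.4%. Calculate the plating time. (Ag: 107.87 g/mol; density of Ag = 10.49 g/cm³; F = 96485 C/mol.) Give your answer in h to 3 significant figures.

Plated area = 24.6 × 17.3 = 425.6 cm²
Volume = 425.6 × 10.4×10⁻⁴ cm = 0.4426 cm³
m(Ag) = 0.4426 × 10.49 = 4.643 g
n(Ag) = 4.643 / 107.87 = 0.04304 mol; n(e⁻) = 0.04304 mol
Q = 0.04304 × 96485 / 0.914 = 4543 C
t = 4543 / 0.665 = 6832 s = 1.90 h

1.90 h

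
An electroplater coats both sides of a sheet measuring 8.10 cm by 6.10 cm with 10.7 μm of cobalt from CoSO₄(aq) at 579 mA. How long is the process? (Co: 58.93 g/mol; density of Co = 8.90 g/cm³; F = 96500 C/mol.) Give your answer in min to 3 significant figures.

88.7 min

Plated area = 2 × 8.10 × 6.10 = 98.82 cm²
Volume = 98.82 × 10.7×10⁻⁴ cm = 0.1057 cm³
m(Co) = 0.1057 × 8.90 = 0.9407 g
n(Co) = 0.9407 / 58.93 = 0.01596 mol; n(e⁻) = 2 × 0.01596 = 0.03192 mol
Q = 0.03192 × 96500 = 3080 C
t = 3080 / 0.579 = 5320 s = 88.7 min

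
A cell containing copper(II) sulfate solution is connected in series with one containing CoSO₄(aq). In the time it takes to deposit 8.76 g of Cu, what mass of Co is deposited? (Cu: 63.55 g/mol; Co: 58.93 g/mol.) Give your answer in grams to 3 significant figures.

n(Cu) = 8.76 / 63.55 = 0.1378 mol
Cu²⁺ + 2e⁻ → Cu, so n(e⁻) = 2 × 0.1378 = 0.2756 mol
In series, the same 0.2756 mol of electrons flows through the second cell.
Co²⁺ + 2e⁻ → Co, so n(Co) = 0.2756 / 2 = 0.1378 mol
m(Co) = 0.1378 × 58.93 = 8.12 g

8.12 g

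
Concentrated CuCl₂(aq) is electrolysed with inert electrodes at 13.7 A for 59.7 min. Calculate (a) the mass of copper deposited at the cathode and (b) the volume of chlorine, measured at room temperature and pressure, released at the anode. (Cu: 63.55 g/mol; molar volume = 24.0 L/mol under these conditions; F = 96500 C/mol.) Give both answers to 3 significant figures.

Q = 13.7 × 3582 = 49070 C; n(e⁻) = 49070 / 96500 = 0.5085 mol
Cathode: Cu²⁺ + 2e⁻ → Cu → n(Cu) = 0.5085/2 = 0.2543 mol → 16.2 g
Anode: 2Cl⁻ → Cl₂ + 2e⁻ → n(Cl₂) = 0.5085/2 = 0.2543 mol → 6.10 L

16.2 g Cu; 6.10 L Cl₂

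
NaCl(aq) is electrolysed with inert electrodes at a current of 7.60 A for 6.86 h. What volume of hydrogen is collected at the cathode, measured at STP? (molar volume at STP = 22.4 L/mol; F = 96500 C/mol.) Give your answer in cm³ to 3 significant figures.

21800 cm³

Q = 7.60 A × 24696 s = 1.877×10^5 C
n(e⁻) = Q/F = 1.877×10^5/96500 = 1.945 mol
2H⁺ + 2e⁻ → H₂, so n(H₂) = 1.945 / 2 = 0.9725 mol
V = 0.9725 × 22.4 = 21.78 L
= 21800 cm³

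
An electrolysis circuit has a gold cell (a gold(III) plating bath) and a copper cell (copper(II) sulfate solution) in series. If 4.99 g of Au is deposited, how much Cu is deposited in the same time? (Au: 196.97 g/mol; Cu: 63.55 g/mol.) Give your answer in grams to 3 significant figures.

n(Au) = 4.99 / 196.97 = 0.02533 mol
Au³⁺ + 3e⁻ → Au, so n(e⁻) = 3 × 0.02533 = 0.07599 mol
The cells are in series, so the same charge (and hence the same n(e⁻) = 0.07599 mol) passes through both.
Cu²⁺ + 2e⁻ → Cu, so n(Cu) = 0.07599 / 2 = 0.03800 mol
m(Cu) = 0.03800 × 63.55 = 2.41 g

2.41 g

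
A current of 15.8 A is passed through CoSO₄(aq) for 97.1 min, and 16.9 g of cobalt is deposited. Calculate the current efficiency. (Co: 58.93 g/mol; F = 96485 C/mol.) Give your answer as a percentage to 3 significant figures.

Q = 15.8 × 5826 = 92050 C
n(e⁻) = 92050 / 96485 = 0.9540 mol
Co²⁺ + 2e⁻ → Co, so theoretical n(Co) = 0.4770 mol → 28.11 g
Efficiency = 16.9 / 28.11 = 0.6012 = 60.1%

60.1%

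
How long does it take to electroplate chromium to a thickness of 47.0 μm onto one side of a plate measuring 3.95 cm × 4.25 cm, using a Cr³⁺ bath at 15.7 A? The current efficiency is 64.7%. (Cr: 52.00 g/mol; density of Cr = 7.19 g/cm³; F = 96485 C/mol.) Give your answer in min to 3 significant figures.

5.18 min

Plated area = 3.95 × 4.25 = 16.79 cm²
Volume = 16.79 × 47.0×10⁻⁴ cm = 0.07891 cm³
m(Cr) = 0.07891 × 7.19 = 0.5674 g
n(Cr) = 0.5674 / 52.00 = 0.01091 mol; n(e⁻) = 3 × 0.01091 = 0.03273 mol
Q = 0.03273 × 96485 / 0.647 = 4881 C
t = 4881 / 15.7 = 310.9 s = 5.18 min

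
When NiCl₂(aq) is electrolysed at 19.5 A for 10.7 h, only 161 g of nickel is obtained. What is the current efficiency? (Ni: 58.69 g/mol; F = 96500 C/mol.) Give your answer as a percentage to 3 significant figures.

Q = 19.5 × 38520 = 7.511×10^5 C
n(e⁻) = 7.511×10^5 / 96500 = 7.783 mol
Ni²⁺ + 2e⁻ → Ni, so theoretical n(Ni) = 3.892 mol → 228.4 g
Efficiency = 161 / 228.4 = 0.7049 = 70.5%

70.5%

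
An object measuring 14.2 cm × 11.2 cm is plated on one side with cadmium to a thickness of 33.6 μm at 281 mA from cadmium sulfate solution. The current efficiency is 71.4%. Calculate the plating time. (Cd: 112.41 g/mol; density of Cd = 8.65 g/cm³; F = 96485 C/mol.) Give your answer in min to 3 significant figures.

Plated area = 14.2 × 11.2 = 159.0 cm²
Volume = 159.0 × 33.6×10⁻⁴ cm = 0.5342 cm³
m(Cd) = 0.5342 × 8.65 = 4.621 g
n(Cd) = 4.621 / 112.41 = 0.04111 mol; n(e⁻) = 2 × 0.04111 = 0.08222 mol
Q = 0.08222 × 96485 / 0.714 = 11110 C
t = 11110 / 0.281 = 39540 s = 659 min

659 min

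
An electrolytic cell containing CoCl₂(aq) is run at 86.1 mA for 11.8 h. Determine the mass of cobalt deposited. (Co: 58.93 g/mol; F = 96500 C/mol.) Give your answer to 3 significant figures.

1.12 g

Q = It = 0.0861 × 42480 = 3658 C
Moles of electrons = 3658 / 96500 = 0.03791 mol
Co²⁺ + 2e⁻ → Co, so n(Co) = 0.03791 / 2 = 0.01896 mol
m = 0.01896 × 58.93 = 1.12 g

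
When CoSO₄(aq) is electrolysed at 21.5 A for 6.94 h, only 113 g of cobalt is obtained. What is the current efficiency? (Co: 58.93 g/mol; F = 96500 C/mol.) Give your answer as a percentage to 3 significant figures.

68.9%

Q = 21.5 × 24984 = 5.372×10^5 C
n(e⁻) = 5.372×10^5 / 96500 = 5.567 mol
Co²⁺ + 2e⁻ → Co, so theoretical n(Co) = 2.784 mol → 164.1 g
Efficiency = 113 / 164.1 = 0.6886 = 68.9%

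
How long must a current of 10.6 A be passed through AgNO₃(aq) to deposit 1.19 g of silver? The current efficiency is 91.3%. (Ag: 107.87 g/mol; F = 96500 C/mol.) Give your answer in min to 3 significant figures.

1.83 min

n(Ag) = 1.19 / 107.87 = 0.01103 mol
Ag⁺ + e⁻ → Ag, so n(e⁻) = 0.01103 mol
Q = 0.01103 × 96500 / 0.913 = 1166 C
t = Q / I = 1166 / 10.6 = 110.0 s = 1.83 min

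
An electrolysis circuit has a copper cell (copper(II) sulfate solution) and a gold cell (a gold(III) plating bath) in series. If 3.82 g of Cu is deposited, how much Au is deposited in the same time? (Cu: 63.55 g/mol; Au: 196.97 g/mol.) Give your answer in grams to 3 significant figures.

7.89 g

n(Cu) = 3.82 / 63.55 = 0.06011 mol
Cu²⁺ + 2e⁻ → Cu, so n(e⁻) = 2 × 0.06011 = 0.1202 mol
The cells are in series, so the same charge (and hence the same n(e⁻) = 0.1202 mol) passes through both.
Au³⁺ + 3e⁻ → Au, so n(Au) = 0.1202 / 3 = 0.04007 mol
m(Au) = 0.04007 × 196.97 = 7.89 g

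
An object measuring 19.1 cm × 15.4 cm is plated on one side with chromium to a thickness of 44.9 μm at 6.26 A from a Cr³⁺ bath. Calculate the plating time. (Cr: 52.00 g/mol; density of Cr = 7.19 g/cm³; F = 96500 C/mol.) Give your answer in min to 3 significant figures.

141 min

Plated area = 19.1 × 15.4 = 294.1 cm²
Volume = 294.1 × 44.9×10⁻⁴ cm = 1.321 cm³
m(Cr) = 1.321 × 7.19 = 9.498 g
n(Cr) = 9.498 / 52.00 = 0.1827 mol; n(e⁻) = 3 × 0.1827 = 0.5481 mol
Q = 0.5481 × 96500 = 52890 C
t = 52890 / 6.26 = 8449 s = 141 min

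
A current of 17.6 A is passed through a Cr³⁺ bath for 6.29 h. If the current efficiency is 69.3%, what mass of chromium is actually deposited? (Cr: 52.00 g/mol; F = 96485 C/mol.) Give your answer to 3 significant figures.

49.6 g

Q = 17.6 × 22644 = 3.985×10^5 C
n(e⁻) = 3.985×10^5 / 96485 = 4.130 mol
Cr³⁺ + 3e⁻ → Cr, so theoretical m(Cr) = 1.377 × 52.00 = 71.60 g
Actual mass = 69.3% × 71.60 = 49.6 g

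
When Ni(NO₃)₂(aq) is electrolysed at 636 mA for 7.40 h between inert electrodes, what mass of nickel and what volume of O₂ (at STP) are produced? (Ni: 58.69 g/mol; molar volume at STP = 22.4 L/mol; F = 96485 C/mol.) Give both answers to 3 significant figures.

5.15 g Ni; 0.983 L O₂

Q = 0.636 × 26640 = 16940 C; n(e⁻) = 16940 / 96485 = 0.1756 mol
Cathode: Ni²⁺ + 2e⁻ → Ni → n(Ni) = 0.1756/2 = 0.08780 mol → 5.15 g
Anode: 2H₂O → O₂ + 4H⁺ + 4e⁻ → n(O₂) = 0.1756/4 = 0.04390 mol → 0.983 L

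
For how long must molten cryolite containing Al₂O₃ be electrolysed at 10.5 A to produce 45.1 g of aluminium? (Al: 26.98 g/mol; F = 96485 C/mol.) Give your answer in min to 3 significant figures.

768 min

n(Al) = 45.1 / 26.98 = 1.672 mol
Al³⁺ + 3e⁻ → Al, so n(e⁻) = 3 × 1.672 = 5.016 mol
Q = 5.016 × 96485 = 4.840×10^5 C
t = Q / I = 4.840×10^5 / 10.5 = 46100 s = 768 min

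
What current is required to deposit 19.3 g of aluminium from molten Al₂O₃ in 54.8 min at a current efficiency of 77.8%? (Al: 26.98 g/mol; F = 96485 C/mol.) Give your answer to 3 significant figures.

80.9 A

n(Al) = 19.3 / 26.98 = 0.7153 mol
Al³⁺ + 3e⁻ → Al, so n(e⁻) = 3 × 0.7153 = 2.146 mol
Q = 2.146 × 96485 / 0.778 = 2.661×10^5 C
I = Q / t = 2.661×10^5 / 3288 s = 80.9 A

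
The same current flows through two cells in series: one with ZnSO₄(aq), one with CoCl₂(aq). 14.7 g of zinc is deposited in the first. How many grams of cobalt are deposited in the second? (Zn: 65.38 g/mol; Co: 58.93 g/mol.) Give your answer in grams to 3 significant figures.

n(Zn) = 14.7 / 65.38 = 0.2248 mol
Zn²⁺ + 2e⁻ → Zn, so n(e⁻) = 2 × 0.2248 = 0.4496 mol
In series, the same 0.4496 mol of electrons flows through the second cell.
Co²⁺ + 2e⁻ → Co, so n(Co) = 0.4496 / 2 = 0.2248 mol
m(Co) = 0.2248 × 58.93 = 13.2 g

13.2 g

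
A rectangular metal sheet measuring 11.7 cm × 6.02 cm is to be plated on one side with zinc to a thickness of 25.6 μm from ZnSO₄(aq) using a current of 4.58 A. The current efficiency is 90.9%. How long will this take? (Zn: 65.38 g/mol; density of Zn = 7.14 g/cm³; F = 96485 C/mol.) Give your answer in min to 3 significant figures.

15.2 min

Plated area = 11.7 × 6.02 = 70.43 cm²
Volume = 70.43 × 25.6×10⁻⁴ cm = 0.1803 cm³
m(Zn) = 0.1803 × 7.14 = 1.287 g
n(Zn) = 1.287 / 65.38 = 0.01968 mol; n(e⁻) = 2 × 0.01968 = 0.03936 mol
Q = 0.03936 × 96485 / 0.909 = 4178 C
t = 4178 / 4.58 = 912.2 s = 15.2 min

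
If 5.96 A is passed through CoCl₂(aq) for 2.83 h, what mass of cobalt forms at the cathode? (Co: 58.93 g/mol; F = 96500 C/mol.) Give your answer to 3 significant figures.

Charge passed = 5.96 × 10188 = 60720 C
n(e⁻) = Q/F = 60720/96500 = 0.6292 mol
Co²⁺ + 2e⁻ → Co, so n(Co) = 0.6292 / 2 = 0.3146 mol
m = 0.3146 × 58.93 = 18.5 g

18.5 g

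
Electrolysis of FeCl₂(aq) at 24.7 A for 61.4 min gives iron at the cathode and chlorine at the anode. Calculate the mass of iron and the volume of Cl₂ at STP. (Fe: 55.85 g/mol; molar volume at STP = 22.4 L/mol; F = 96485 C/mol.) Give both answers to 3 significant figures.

26.3 g Fe; 10.6 L Cl₂

Q = 24.7 × 3684 = 90990 C; n(e⁻) = 90990 / 96485 = 0.9430 mol
Cathode: Fe²⁺ + 2e⁻ → Fe → n(Fe) = 0.9430/2 = 0.4715 mol → 26.3 g
Anode: 2Cl⁻ → Cl₂ + 2e⁻ → n(Cl₂) = 0.9430/2 = 0.4715 mol → 10.6 L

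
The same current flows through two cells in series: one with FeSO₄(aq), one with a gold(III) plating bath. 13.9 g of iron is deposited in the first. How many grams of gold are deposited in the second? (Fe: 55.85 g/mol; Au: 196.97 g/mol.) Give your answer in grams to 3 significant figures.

n(Fe) = 13.9 / 55.85 = 0.2489 mol
Fe²⁺ + 2e⁻ → Fe, so n(e⁻) = 2 × 0.2489 = 0.4978 mol
The cells are in series, so the same charge (and hence the same n(e⁻) = 0.4978 mol) passes through both.
Au³⁺ + 3e⁻ → Au, so n(Au) = 0.4978 / 3 = 0.1659 mol
m(Au) = 0.1659 × 196.97 = 32.7 g

32.7 g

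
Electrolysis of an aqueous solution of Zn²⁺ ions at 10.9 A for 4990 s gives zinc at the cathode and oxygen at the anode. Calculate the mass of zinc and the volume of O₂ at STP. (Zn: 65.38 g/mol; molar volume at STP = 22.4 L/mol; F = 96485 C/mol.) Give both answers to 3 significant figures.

Q = 10.9 × 4990 = 54390 C; n(e⁻) = 54390 / 96485 = 0.5637 mol
Cathode: Zn²⁺ + 2e⁻ → Zn → n(Zn) = 0.5637/2 = 0.2819 mol → 18.4 g
Anode: 2H₂O → O₂ + 4H⁺ + 4e⁻ → n(O₂) = 0.5637/4 = 0.1409 mol → 3.16 L

18.4 g Zn; 3.16 L O₂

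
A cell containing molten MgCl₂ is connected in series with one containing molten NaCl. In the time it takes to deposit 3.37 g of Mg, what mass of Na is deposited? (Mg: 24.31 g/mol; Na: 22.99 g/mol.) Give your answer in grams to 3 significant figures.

n(Mg) = 3.37 / 24.31 = 0.1386 mol
Mg²⁺ + 2e⁻ → Mg, so n(e⁻) = 2 × 0.1386 = 0.2772 mol
In series, the same 0.2772 mol of electrons flows through the second cell.
Na⁺ + e⁻ → Na, so n(Na) = 0.2772 mol
m(Na) = 0.2772 × 22.99 = 6.37 g

6.37 g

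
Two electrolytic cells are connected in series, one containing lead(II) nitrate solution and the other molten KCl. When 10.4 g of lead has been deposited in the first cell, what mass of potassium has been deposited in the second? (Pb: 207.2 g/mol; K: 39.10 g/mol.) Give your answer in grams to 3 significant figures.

3.93 g

n(Pb) = 10.4 / 207.2 = 0.05019 mol
Pb²⁺ + 2e⁻ → Pb, so n(e⁻) = 2 × 0.05019 = 0.1004 mol
The cells are in series, so the same charge (and hence the same n(e⁻) = 0.1004 mol) passes through both.
K⁺ + e⁻ → K, so n(K) = 0.1004 mol
m(K) = 0.1004 × 39.10 = 3.93 g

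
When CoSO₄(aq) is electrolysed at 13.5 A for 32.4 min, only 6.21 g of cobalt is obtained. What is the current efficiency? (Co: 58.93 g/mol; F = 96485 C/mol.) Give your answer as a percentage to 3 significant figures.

77.5%

Q = 13.5 × 1944 = 26240 C
n(e⁻) = 26240 / 96485 = 0.2720 mol
Co²⁺ + 2e⁻ → Co, so theoretical n(Co) = 0.1360 mol → 8.014 g
Efficiency = 6.21 / 8.014 = 0.7749 = 77.5%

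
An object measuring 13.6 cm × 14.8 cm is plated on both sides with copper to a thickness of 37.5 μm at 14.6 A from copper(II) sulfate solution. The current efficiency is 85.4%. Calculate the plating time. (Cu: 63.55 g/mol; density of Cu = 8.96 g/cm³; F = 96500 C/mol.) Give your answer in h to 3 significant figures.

Plated area = 2 × 13.6 × 14.8 = 402.6 cm²
Volume = 402.6 × 37.5×10⁻⁴ cm = 1.510 cm³
m(Cu) = 1.510 × 8.96 = 13.53 g
n(Cu) = 13.53 / 63.55 = 0.2129 mol; n(e⁻) = 2 × 0.2129 = 0.4258 mol
Q = 0.4258 × 96500 / 0.854 = 48110 C
t = 48110 / 14.6 = 3295 s = 0.915 h

0.915 h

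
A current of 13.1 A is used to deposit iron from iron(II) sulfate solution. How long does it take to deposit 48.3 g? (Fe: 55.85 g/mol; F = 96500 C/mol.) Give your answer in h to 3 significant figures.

n(Fe) = 48.3 / 55.85 = 0.8648 mol
Fe²⁺ + 2e⁻ → Fe, so n(e⁻) = 2 × 0.8648 = 1.730 mol
Q = 1.730 × 96500 = 1.669×10^5 C
t = Q / I = 1.669×10^5 / 13.1 = 12740 s = 3.54 h

3.54 h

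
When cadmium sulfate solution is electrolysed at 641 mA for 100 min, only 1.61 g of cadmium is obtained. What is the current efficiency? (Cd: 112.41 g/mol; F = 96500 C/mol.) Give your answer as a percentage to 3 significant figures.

71.9%

Q = 0.641 × 6000 = 3846 C
n(e⁻) = 3846 / 96500 = 0.03985 mol
Cd²⁺ + 2e⁻ → Cd, so theoretical n(Cd) = 0.01993 mol → 2.240 g
Efficiency = 1.61 / 2.240 = 0.7188 = 71.9%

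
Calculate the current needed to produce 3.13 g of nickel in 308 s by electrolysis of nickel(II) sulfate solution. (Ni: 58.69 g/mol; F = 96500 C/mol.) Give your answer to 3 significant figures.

33.4 A

n(Ni) = 3.13 / 58.69 = 0.05333 mol
Ni²⁺ + 2e⁻ → Ni, so n(e⁻) = 2 × 0.05333 = 0.1067 mol
Q = 0.1067 × 96500 = 10300 C
I = Q / t = 10300 / 308 s = 33.4 A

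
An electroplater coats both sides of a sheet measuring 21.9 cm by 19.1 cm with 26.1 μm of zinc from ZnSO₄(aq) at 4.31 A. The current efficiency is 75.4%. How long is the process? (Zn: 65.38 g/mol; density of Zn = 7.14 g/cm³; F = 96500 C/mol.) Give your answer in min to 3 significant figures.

Plated area = 2 × 21.9 × 19.1 = 836.6 cm²
Volume = 836.6 × 26.1×10⁻⁴ cm = 2.184 cm³
m(Zn) = 2.184 × 7.14 = 15.59 g
n(Zn) = 15.59 / 65.38 = 0.2385 mol; n(e⁻) = 2 × 0.2385 = 0.4770 mol
Q = 0.4770 × 96500 / 0.754 = 61050 C
t = 61050 / 4.31 = 14160 s = 236 min

236 min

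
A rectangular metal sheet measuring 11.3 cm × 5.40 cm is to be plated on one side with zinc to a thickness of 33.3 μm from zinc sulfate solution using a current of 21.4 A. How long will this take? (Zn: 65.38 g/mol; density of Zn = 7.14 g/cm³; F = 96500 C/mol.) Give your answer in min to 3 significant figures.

3.34 min

Plated area = 11.3 × 5.40 = 61.02 cm²
Volume = 61.02 × 33.3×10⁻⁴ cm = 0.2032 cm³
m(Zn) = 0.2032 × 7.14 = 1.451 g
n(Zn) = 1.451 / 65.38 = 0.02219 mol; n(e⁻) = 2 × 0.02219 = 0.04438 mol
Q = 0.04438 × 96500 = 4283 C
t = 4283 / 21.4 = 200.1 s = 3.34 min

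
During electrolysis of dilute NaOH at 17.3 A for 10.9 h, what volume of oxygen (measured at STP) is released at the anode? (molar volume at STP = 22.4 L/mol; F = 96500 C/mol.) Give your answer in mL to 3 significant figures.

Q = 17.3 A × 39240 s = 6.789×10^5 C
n(e⁻) = 6.789×10^5 / 96500 = 7.035 mol
2H₂O → O₂ + 4H⁺ + 4e⁻, so n(O₂) = 7.035 / 4 = 1.759 mol
V = 1.759 × 22.4 = 39.40 L
= 39400 mL

39400 mL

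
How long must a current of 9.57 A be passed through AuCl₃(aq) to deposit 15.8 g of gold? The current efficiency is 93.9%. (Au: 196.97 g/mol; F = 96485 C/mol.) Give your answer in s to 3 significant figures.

2580 s

n(Au) = 15.8 / 196.97 = 0.08022 mol
Au³⁺ + 3e⁻ → Au, so n(e⁻) = 3 × 0.08022 = 0.2407 mol
Q = 0.2407 × 96485 / 0.939 = 24730 C
t = Q / I = 24730 / 9.57 = 2584 s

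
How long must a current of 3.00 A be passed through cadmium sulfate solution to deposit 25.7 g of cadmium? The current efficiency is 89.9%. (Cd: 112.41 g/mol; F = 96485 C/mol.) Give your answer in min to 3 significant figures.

n(Cd) = 25.7 / 112.41 = 0.2286 mol
Cd²⁺ + 2e⁻ → Cd, so n(e⁻) = 2 × 0.2286 = 0.4572 mol
Q = 0.4572 × 96485 / 0.899 = 49070 C
t = Q / I = 49070 / 3.00 = 16360 s = 273 min

273 min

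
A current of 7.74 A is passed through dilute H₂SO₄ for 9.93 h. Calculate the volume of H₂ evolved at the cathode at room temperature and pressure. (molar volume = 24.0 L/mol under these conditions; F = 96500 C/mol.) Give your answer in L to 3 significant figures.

Charge passed = 7.74 × 35748 = 2.767×10^5 C
Moles of electrons = 2.767×10^5 / 96500 = 2.867 mol
2H⁺ + 2e⁻ → H₂, so n(H₂) = 2.867 / 2 = 1.434 mol
V = 1.434 × 24.0 = 34.42 L

34.4 L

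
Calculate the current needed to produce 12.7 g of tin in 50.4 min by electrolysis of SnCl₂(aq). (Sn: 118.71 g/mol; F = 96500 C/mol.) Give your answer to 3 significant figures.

6.83 A

n(Sn) = 12.7 / 118.71 = 0.1070 mol
Sn²⁺ + 2e⁻ → Sn, so n(e⁻) = 2 × 0.1070 = 0.2140 mol
Q = 0.2140 × 96500 = 20650 C
I = Q / t = 20650 / 3024 s = 6.83 A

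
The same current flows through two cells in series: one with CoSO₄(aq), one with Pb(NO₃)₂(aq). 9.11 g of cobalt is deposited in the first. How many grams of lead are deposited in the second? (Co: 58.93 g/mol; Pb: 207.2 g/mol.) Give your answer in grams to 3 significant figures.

n(Co) = 9.11 / 58.93 = 0.1546 mol
Co²⁺ + 2e⁻ → Co, so n(e⁻) = 2 × 0.1546 = 0.3092 mol
In series, the same 0.3092 mol of electrons flows through the second cell.
Pb²⁺ + 2e⁻ → Pb, so n(Pb) = 0.3092 / 2 = 0.1546 mol
m(Pb) = 0.1546 × 207.2 = 32.0 g

32.0 g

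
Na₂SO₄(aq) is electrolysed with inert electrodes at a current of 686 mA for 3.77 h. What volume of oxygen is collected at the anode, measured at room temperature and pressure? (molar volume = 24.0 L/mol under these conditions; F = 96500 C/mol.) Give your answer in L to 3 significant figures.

0.579 L

Charge passed = 0.686 × 13572 = 9310 C
n(e⁻) = Q/F = 9310/96500 = 0.09648 mol
2H₂O → O₂ + 4H⁺ + 4e⁻, so n(O₂) = 0.09648 / 4 = 0.02412 mol
V = 0.02412 × 24.0 = 0.5789 L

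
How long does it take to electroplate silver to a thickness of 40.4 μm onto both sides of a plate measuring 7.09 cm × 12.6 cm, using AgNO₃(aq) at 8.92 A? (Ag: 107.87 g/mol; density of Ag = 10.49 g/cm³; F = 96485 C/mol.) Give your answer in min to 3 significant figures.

12.7 min

Plated area = 2 × 7.09 × 12.6 = 178.7 cm²
Volume = 178.7 × 40.4×10⁻⁴ cm = 0.7219 cm³
m(Ag) = 0.7219 × 10.49 = 7.573 g
n(Ag) = 7.573 / 107.87 = 0.07020 mol; n(e⁻) = 0.07020 mol
Q = 0.07020 × 96485 = 6773 C
t = 6773 / 8.92 = 759.3 s = 12.7 min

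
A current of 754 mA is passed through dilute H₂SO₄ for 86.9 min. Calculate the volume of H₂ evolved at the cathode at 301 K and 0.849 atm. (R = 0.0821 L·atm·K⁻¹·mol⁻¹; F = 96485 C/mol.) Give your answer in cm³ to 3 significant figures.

593 cm³

Q = It = 0.754 × 5214 = 3931 C
n(e⁻) = Q/F = 3931/96485 = 0.04074 mol
2H⁺ + 2e⁻ → H₂, so n(H₂) = 0.04074 / 2 = 0.02037 mol
V = nRT/P = 0.02037 × 0.0821 × 301 / 0.849 = 0.5929 L
= 593 cm³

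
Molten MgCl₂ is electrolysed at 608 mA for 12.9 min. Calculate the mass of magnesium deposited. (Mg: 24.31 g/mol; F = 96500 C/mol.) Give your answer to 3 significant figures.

Charge passed = 0.608 × 774 = 470.6 C
n(e⁻) = Q/F = 470.6/96500 = 0.004877 mol
Mg²⁺ + 2e⁻ → Mg, so n(Mg) = 0.004877 / 2 = 0.002439 mol
m = 0.002439 × 24.31 = 0.0593 g

0.0593 g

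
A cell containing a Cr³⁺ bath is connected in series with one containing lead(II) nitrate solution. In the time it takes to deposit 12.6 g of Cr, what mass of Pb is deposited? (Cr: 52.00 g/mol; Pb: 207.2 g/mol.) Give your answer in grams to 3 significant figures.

75.3 g

n(Cr) = 12.6 / 52.00 = 0.2423 mol
Cr³⁺ + 3e⁻ → Cr, so n(e⁻) = 3 × 0.2423 = 0.7269 mol
In series, the same 0.7269 mol of electrons flows through the second cell.
Pb²⁺ + 2e⁻ → Pb, so n(Pb) = 0.7269 / 2 = 0.3635 mol
m(Pb) = 0.3635 × 207.2 = 75.3 g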